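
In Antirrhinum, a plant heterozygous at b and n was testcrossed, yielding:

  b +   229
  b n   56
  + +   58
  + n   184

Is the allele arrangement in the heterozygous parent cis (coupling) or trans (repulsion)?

trans

The two most frequent classes are + n (184) and b + (229); these are the parental (non-recombinant) types.
So the F1 carried + n on one chromosome and b + on the other — the recessive alleles are on opposite chromosomes (trans / repulsion).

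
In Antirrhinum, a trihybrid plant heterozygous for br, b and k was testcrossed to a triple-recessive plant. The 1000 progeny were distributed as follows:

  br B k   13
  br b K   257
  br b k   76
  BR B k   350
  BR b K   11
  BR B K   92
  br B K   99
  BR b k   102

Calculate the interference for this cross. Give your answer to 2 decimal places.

0.44

The two most frequent reciprocal classes, br b K and BR B k, are the parental types, so the F1 was br b K / BR B k.
The two rarest classes, BR b K and br B k, are the double crossovers. Comparing them with the parentals, only the br allele has switched, so br is the middle locus and the order is k – br – b.
k–br: (168 + 24)/1000 = 0.1920; br–b: (201 + 24)/1000 = 0.2250.
Expected DCO frequency = 0.1920 × 0.2250 ≈ 0.04320; observed = 24/1000 ≈ 0.02400.
Coefficient of coincidence = 0.02400/0.04320 ≈ 0.56; interference = 1 − 0.56 = 0.44.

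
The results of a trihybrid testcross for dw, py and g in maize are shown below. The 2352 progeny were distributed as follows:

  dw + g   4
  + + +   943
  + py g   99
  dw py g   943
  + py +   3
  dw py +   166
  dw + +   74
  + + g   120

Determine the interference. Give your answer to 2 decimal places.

The two most frequent reciprocal classes, dw py g and + + +, are the parental types, so the F1 was dw py g / + + +.
The two rarest classes, dw + g and + py +, are the double crossovers. Comparing them with the parentals, only the py allele has switched, so py is the middle locus and the order is g – py – dw.
g–py: (286 + 7)/2352 = 0.1246; py–dw: (173 + 7)/2352 = 0.0765.
Expected DCO frequency = 0.1246 × 0.0765 ≈ 0.00953; observed = 7/2352 ≈ 0.00298.
Coefficient of coincidence = 0.00298/0.00953 ≈ 0.31; interference = 1 − 0.31 = 0.69.

0.69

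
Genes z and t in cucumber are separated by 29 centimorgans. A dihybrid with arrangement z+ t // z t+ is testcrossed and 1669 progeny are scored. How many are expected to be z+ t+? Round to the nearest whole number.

A map distance of 29 centimorgans corresponds to a recombination frequency of 0.290.
The F1 is z+ t / z t+, so z+ t+ is a recombinant gamete class with expected frequency r/2 = 0.290/2 = 0.1450.
Expected number = 0.1450 × 1669 = 242.00 ≈ 242.

242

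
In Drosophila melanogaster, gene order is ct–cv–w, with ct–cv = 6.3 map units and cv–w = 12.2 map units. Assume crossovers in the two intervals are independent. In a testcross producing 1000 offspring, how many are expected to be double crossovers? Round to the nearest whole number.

8

Map distances give recombination frequencies of 0.063 and 0.122 for the two intervals.
With no interference, expected double-crossover frequency = 0.063 × 0.122 = 0.00769.
Expected number = 0.00769 × 1000 = 7.69 ≈ 8.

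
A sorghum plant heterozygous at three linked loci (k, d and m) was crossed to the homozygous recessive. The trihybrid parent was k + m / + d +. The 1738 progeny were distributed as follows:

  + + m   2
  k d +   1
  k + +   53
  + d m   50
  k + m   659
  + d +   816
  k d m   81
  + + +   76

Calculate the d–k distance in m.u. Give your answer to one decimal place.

9.2 m.u.

The two rarest classes, + + m and k d +, are the double crossovers. Comparing them with the parentals, only the k allele has switched, so k is the middle locus and the order is m – k – d.
Crossovers in the k–d interval produce the single-crossover classes k d m and + + + (81 + 76 = 157) plus the double crossovers (3).
RF(k–d) = (157 + 3) / 1738 = 160/1738 = 0.0921 → 9.2 m.u.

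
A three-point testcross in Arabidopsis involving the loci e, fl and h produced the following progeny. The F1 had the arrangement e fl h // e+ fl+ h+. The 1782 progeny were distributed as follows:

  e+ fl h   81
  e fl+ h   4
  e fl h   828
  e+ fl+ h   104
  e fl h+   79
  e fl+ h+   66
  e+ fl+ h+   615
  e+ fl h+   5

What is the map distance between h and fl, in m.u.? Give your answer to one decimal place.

10.8 m.u.

The two rarest classes, e fl+ h and e+ fl h+, are the double crossovers. Comparing them with the parentals, only the fl allele has switched, so fl is the middle locus and the order is h – fl – e.
Crossovers in the h–fl interval produce the single-crossover classes e fl h+ and e+ fl+ h (79 + 104 = 183) plus the double crossovers (9).
RF(h–fl) = (183 + 9) / 1782 = 192/1782 = 0.1077 → 10.8 m.u.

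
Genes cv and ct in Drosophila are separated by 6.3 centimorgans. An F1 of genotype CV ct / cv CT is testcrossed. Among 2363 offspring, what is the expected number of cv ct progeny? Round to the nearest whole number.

74

A map distance of 6.3 centimorgans corresponds to a recombination frequency of 0.063.
The F1 is CV ct / cv CT, so cv ct is a recombinant gamete class with expected frequency r/2 = 0.063/2 = 0.0315.
Expected number = 0.0315 × 2363 = 74.43 ≈ 74.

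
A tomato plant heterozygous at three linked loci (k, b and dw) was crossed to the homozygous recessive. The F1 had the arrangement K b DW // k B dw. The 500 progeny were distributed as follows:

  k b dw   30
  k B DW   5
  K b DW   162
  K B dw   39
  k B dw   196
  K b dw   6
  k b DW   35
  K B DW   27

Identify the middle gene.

The two rarest classes, K b dw and k B DW, are the double crossovers. Comparing them with the parentals, only the dw allele has switched, so dw is the middle locus and the order is b – dw – k.

dw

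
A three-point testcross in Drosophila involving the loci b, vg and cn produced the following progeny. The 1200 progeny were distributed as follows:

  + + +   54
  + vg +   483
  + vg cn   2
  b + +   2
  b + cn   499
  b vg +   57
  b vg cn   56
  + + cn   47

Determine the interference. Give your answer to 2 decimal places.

The two most frequent reciprocal classes, + vg + and b + cn, are the parental types, so the F1 was + vg + / b + cn.
The two rarest classes, + vg cn and b + +, are the double crossovers. Comparing them with the parentals, only the cn allele has switched, so cn is the middle locus and the order is b – cn – vg.
b–cn: (104 + 4)/1200 = 0.0900; cn–vg: (110 + 4)/1200 = 0.0950.
Expected DCO frequency = 0.0900 × 0.0950 ≈ 0.00855; observed = 4/1200 ≈ 0.00333.
Coefficient of coincidence = 0.00333/0.00855 ≈ 0.39; interference = 1 − 0.39 = 0.61.

0.61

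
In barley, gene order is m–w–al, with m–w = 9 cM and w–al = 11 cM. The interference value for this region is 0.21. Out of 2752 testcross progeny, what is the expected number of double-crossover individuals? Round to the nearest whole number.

Map distances give recombination frequencies of 0.090 and 0.110 for the two intervals.
With interference 0.21 (so coincidence = 0.79), expected double-crossover frequency = 0.090 × 0.110 × 0.79 = 0.00782.
Expected number = 0.00782 × 2752 = 21.52 ≈ 22.

22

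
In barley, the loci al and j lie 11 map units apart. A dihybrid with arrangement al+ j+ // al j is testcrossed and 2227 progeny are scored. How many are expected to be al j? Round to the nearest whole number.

A map distance of 11 map units corresponds to a recombination frequency of 0.110.
The F1 is al+ j+ / al j, so al j is a parental gamete class with expected frequency (1 − r)/2 = 0.890/2 = 0.4450.
Expected number = 0.4450 × 2227 = 991.01 ≈ 991.

991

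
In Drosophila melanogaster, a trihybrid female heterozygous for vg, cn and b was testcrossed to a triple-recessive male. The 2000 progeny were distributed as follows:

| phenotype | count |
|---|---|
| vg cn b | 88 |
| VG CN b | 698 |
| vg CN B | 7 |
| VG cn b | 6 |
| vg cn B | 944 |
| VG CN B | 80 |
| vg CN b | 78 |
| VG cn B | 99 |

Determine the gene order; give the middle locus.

cn

The two most frequent reciprocal classes, VG CN b and vg cn B, are the parental types, so the F1 was VG CN b / vg cn B.
The two rarest classes, VG cn b and vg CN B, are the double crossovers. Comparing them with the parentals, only the cn allele has switched, so cn is the middle locus and the order is b – cn – vg.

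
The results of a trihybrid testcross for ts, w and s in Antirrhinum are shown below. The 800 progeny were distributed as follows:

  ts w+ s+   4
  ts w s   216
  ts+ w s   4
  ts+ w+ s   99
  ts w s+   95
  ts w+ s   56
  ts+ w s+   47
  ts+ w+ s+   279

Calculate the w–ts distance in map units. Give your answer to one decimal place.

The two most frequent reciprocal classes, ts+ w+ s+ and ts w s, are the parental types, so the F1 was ts+ w+ s+ / ts w s.
The two rarest classes, ts w+ s+ and ts+ w s, are the double crossovers. Comparing them with the parentals, only the ts allele has switched, so ts is the middle locus and the order is w – ts – s.
Crossovers in the w–ts interval produce the single-crossover classes ts+ w s+ and ts w+ s (47 + 56 = 103) plus the double crossovers (8).
RF(w–ts) = (103 + 8) / 800 = 111/800 = 0.1388 → 13.9 map units.

13.9 map units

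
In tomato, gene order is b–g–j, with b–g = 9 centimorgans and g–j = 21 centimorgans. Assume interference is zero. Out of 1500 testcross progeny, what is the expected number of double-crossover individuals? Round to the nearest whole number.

28

Map distances give recombination frequencies of 0.090 and 0.210 for the two intervals.
With no interference, expected double-crossover frequency = 0.090 × 0.210 = 0.01890.
Expected number = 0.01890 × 1500 = 28.35 ≈ 28.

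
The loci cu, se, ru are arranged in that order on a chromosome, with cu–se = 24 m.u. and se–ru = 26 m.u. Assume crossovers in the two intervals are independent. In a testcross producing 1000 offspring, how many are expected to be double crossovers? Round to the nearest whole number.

62

Map distances give recombination frequencies of 0.240 and 0.260 for the two intervals.
With no interference, expected double-crossover frequency = 0.240 × 0.260 = 0.06240.
Expected number = 0.06240 × 1000 = 62.40 ≈ 62.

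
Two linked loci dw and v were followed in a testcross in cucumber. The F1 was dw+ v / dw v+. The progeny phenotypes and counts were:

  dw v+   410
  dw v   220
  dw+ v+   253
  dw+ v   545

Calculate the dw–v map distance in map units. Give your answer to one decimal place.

33.1 map units

The recombinant classes are dw+ v+ and dw v: 253 + 220 = 473.
Recombination frequency = 473/1428 = 0.3312 ≈ 33.1%, i.e. 33.1 map units.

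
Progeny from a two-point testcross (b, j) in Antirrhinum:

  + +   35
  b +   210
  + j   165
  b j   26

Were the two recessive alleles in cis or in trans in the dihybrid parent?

The two most frequent classes are + j (165) and b + (210); these are the parental (non-recombinant) types.
So the F1 carried + j on one chromosome and b + on the other — the recessive alleles are on opposite chromosomes (trans / repulsion).

trans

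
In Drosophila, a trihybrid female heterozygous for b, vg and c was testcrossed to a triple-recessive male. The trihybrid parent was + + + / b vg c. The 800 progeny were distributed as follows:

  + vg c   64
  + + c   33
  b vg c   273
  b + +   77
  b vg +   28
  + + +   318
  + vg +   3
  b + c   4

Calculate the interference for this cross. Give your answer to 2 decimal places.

0.44

The two rarest classes, + vg + and b + c, are the double crossovers. Comparing them with the parentals, only the vg allele has switched, so vg is the middle locus and the order is c – vg – b.
c–vg: (61 + 7)/800 = 0.0850; vg–b: (141 + 7)/800 = 0.1850.
Expected DCO frequency = 0.0850 × 0.1850 ≈ 0.01572; observed = 7/800 ≈ 0.00875.
Coefficient of coincidence = 0.00875/0.01572 ≈ 0.56; interference = 1 − 0.56 = 0.44.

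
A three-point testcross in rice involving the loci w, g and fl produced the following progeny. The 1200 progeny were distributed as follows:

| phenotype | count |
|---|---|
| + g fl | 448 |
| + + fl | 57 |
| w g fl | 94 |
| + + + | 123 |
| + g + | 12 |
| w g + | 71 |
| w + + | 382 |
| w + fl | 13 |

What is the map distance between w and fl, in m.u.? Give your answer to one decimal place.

The two most frequent reciprocal classes, w + + and + g fl, are the parental types, so the F1 was w + + / + g fl.
The two rarest classes, w + fl and + g +, are the double crossovers. Comparing them with the parentals, only the fl allele has switched, so fl is the middle locus and the order is w – fl – g.
Crossovers in the w–fl interval produce the single-crossover classes + + + and w g fl (123 + 94 = 217) plus the double crossovers (25).
RF(w–fl) = (217 + 25) / 1200 = 242/1200 = 0.2017 → 20.2 m.u.

20.2 m.u.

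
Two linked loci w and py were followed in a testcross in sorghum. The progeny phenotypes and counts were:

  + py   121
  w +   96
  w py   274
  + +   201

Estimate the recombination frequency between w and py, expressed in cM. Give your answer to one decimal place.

The two most frequent classes, + + (201) and w py (274), are the parental types, so the F1 was + + / w py.
The recombinant classes are + py and w +: 121 + 96 = 217.
Recombination frequency = 217/692 = 0.3136 ≈ 31.4%, i.e. 31.4 cM.

31.4 cM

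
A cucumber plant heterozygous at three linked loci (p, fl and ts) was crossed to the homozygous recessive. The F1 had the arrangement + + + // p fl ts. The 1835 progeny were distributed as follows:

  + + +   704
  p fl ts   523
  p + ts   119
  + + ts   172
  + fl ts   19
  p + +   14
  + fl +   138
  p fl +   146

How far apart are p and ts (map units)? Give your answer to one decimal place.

19.1 map units

The two rarest classes, p + + and + fl ts, are the double crossovers. Comparing them with the parentals, only the p allele has switched, so p is the middle locus and the order is fl – p – ts.
Crossovers in the p–ts interval produce the single-crossover classes + + ts and p fl + (172 + 146 = 318) plus the double crossovers (33).
RF(p–ts) = (318 + 33) / 1835 = 351/1835 = 0.1913 → 19.1 map units.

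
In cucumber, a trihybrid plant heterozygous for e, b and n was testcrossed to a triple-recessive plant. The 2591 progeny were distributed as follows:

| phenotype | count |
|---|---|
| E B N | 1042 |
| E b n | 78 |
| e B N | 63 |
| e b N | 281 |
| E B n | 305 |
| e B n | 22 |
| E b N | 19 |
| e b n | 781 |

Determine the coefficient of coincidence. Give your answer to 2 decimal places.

The two most frequent reciprocal classes, e b n and E B N, are the parental types, so the F1 was e b n / E B N.
The two rarest classes, e B n and E b N, are the double crossovers. Comparing them with the parentals, only the b allele has switched, so b is the middle locus and the order is n – b – e.
n–b: (586 + 41)/2591 = 0.2420; b–e: (141 + 41)/2591 = 0.0702.
Expected DCO frequency = 0.2420 × 0.0702 ≈ 0.01699; observed = 41/2591 ≈ 0.01582.
Coefficient of coincidence = 0.01582/0.01699 ≈ 0.93.

0.93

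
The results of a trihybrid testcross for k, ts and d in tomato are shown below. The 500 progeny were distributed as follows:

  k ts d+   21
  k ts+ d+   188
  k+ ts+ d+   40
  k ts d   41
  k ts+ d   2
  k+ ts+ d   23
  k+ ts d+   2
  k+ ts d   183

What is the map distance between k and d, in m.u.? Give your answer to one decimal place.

The two most frequent reciprocal classes, k+ ts d and k ts+ d+, are the parental types, so the F1 was k+ ts d / k ts+ d+.
The two rarest classes, k+ ts d+ and k ts+ d, are the double crossovers. Comparing them with the parentals, only the d allele has switched, so d is the middle locus and the order is ts – d – k.
Crossovers in the d–k interval produce the single-crossover classes k ts d and k+ ts+ d+ (41 + 40 = 81) plus the double crossovers (4).
RF(d–k) = (81 + 4) / 500 = 85/500 = 0.1700 → 17.0 m.u.

17.0 m.u.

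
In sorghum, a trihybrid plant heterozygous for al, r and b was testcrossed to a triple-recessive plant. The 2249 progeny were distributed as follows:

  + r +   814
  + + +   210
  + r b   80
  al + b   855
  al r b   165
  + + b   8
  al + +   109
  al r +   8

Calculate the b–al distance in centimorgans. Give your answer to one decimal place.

9.1 centimorgans

The two most frequent reciprocal classes, al + b and + r +, are the parental types, so the F1 was al + b / + r +.
The two rarest classes, + + b and al r +, are the double crossovers. Comparing them with the parentals, only the al allele has switched, so al is the middle locus and the order is b – al – r.
Crossovers in the b–al interval produce the single-crossover classes al + + and + r b (109 + 80 = 189) plus the double crossovers (16).
RF(b–al) = (189 + 16) / 2249 = 205/2249 = 0.0912 → 9.1 centimorgans.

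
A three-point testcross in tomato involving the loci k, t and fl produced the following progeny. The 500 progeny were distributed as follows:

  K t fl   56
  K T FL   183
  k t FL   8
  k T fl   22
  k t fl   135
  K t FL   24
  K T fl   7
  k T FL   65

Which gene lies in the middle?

The two most frequent reciprocal classes, k t fl and K T FL, are the parental types, so the F1 was k t fl / K T FL.
The two rarest classes, k t FL and K T fl, are the double crossovers. Comparing them with the parentals, only the fl allele has switched, so fl is the middle locus and the order is t – fl – k.

fl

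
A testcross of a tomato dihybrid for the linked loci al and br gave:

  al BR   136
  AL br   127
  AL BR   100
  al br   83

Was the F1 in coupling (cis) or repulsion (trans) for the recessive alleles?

trans

The two most frequent classes are AL br (127) and al BR (136); these are the parental (non-recombinant) types.
So the F1 carried AL br on one chromosome and al BR on the other — the recessive alleles are on opposite chromosomes (trans / repulsion).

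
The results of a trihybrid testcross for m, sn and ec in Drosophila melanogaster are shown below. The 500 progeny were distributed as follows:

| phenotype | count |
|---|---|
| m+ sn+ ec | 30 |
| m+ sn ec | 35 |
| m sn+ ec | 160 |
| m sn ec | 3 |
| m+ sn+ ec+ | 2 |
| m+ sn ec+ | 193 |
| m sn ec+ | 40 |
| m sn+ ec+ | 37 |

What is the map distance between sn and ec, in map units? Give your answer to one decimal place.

15.4 map units

The two most frequent reciprocal classes, m sn+ ec and m+ sn ec+, are the parental types, so the F1 was m sn+ ec / m+ sn ec+.
The two rarest classes, m sn ec and m+ sn+ ec+, are the double crossovers. Comparing them with the parentals, only the sn allele has switched, so sn is the middle locus and the order is ec – sn – m.
Crossovers in the ec–sn interval produce the single-crossover classes m sn+ ec+ and m+ sn ec (37 + 35 = 72) plus the double crossovers (5).
RF(ec–sn) = (72 + 5) / 500 = 77/500 = 0.1540 → 15.4 map units.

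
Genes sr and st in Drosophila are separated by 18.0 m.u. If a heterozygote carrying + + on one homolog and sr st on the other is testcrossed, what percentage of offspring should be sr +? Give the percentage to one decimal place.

A map distance of 18.0 m.u. corresponds to a recombination frequency of 0.180.
The F1 is + + / sr st, so sr + is a recombinant gamete class with expected frequency r/2 = 0.180/2 = 0.0900.
That is 0.0900 = 9.0% of the progeny.

9.0%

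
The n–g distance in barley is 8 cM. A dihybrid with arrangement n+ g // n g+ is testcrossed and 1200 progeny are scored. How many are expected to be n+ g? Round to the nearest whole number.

552

A map distance of 8 cM corresponds to a recombination frequency of 0.080.
The F1 is n+ g / n g+, so n+ g is a parental gamete class with expected frequency (1 − r)/2 = 0.920/2 = 0.4600.
Expected number = 0.4600 × 1200 = 552.00 ≈ 552.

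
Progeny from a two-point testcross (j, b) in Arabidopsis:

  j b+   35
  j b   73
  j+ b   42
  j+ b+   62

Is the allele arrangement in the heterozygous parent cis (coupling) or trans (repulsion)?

The two most frequent classes are j+ b+ (62) and j b (73); these are the parental (non-recombinant) types.
So the F1 carried j+ b+ on one chromosome and j b on the other — the recessive alleles are on the same chromosome (cis / coupling).

cis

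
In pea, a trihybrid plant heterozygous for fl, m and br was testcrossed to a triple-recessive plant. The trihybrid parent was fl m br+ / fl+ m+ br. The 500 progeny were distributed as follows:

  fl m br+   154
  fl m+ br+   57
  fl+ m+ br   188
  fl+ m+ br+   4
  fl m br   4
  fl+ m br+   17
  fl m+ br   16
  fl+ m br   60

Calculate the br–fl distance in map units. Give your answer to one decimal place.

The two rarest classes, fl m br and fl+ m+ br+, are the double crossovers. Comparing them with the parentals, only the br allele has switched, so br is the middle locus and the order is m – br – fl.
Crossovers in the br–fl interval produce the single-crossover classes fl+ m br+ and fl m+ br (17 + 16 = 33) plus the double crossovers (8).
RF(br–fl) = (33 + 8) / 500 = 41/500 = 0.0820 → 8.2 map units.

8.2 map units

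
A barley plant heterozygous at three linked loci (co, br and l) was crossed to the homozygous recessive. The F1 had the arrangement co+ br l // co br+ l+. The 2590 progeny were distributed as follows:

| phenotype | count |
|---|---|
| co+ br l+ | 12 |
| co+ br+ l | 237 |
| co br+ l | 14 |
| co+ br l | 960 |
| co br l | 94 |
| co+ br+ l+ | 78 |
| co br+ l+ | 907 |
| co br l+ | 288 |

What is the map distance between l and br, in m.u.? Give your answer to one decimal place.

21.3 m.u.

The two rarest classes, co+ br l+ and co br+ l, are the double crossovers. Comparing them with the parentals, only the l allele has switched, so l is the middle locus and the order is co – l – br.
Crossovers in the l–br interval produce the single-crossover classes co+ br+ l and co br l+ (237 + 288 = 525) plus the double crossovers (26).
RF(l–br) = (525 + 26) / 2590 = 551/2590 = 0.2127 → 21.3 m.u.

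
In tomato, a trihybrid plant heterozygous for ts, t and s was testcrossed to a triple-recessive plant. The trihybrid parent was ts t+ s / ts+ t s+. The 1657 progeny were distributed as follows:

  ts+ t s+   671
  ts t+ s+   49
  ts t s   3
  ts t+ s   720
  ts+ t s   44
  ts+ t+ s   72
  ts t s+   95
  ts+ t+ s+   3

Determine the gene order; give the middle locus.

t

The two rarest classes, ts t s and ts+ t+ s+, are the double crossovers. Comparing them with the parentals, only the t allele has switched, so t is the middle locus and the order is s – t – ts.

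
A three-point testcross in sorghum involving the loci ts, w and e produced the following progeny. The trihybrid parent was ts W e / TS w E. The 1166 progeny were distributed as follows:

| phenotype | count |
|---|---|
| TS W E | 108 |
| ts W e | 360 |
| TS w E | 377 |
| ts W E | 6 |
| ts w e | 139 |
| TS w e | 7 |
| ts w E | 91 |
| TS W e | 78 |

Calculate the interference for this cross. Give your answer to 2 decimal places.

The two rarest classes, ts W E and TS w e, are the double crossovers. Comparing them with the parentals, only the e allele has switched, so e is the middle locus and the order is ts – e – w.
ts–e: (169 + 13)/1166 = 0.1561; e–w: (247 + 13)/1166 = 0.2230.
Expected DCO frequency = 0.1561 × 0.2230 ≈ 0.03481; observed = 13/1166 ≈ 0.01115.
Coefficient of coincidence = 0.01115/0.03481 ≈ 0.32; interference = 1 − 0.32 = 0.68.

0.68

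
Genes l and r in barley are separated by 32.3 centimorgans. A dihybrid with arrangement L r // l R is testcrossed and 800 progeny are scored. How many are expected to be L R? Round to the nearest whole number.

129

A map distance of 32.3 centimorgans corresponds to a recombination frequency of 0.323.
The F1 is L r / l R, so L R is a recombinant gamete class with expected frequency r/2 = 0.323/2 = 0.1615.
Expected number = 0.1615 × 800 = 129.20 ≈ 129.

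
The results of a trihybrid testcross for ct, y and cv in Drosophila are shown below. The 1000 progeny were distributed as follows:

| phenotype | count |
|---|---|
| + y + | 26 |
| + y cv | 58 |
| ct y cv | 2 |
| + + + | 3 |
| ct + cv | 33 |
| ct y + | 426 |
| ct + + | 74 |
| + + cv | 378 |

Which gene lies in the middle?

The two most frequent reciprocal classes, ct y + and + + cv, are the parental types, so the F1 was ct y + / + + cv.
The two rarest classes, ct y cv and + + +, are the double crossovers. Comparing them with the parentals, only the cv allele has switched, so cv is the middle locus and the order is ct – cv – y.

cv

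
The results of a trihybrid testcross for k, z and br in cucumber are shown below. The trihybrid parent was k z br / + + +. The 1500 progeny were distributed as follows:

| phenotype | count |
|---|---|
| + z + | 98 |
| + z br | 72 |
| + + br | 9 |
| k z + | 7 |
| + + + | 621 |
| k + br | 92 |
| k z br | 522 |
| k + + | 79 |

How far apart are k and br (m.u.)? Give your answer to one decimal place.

11.1 m.u.

The two rarest classes, k z + and + + br, are the double crossovers. Comparing them with the parentals, only the br allele has switched, so br is the middle locus and the order is k – br – z.
Crossovers in the k–br interval produce the single-crossover classes + z br and k + + (72 + 79 = 151) plus the double crossovers (16).
RF(k–br) = (151 + 16) / 1500 = 167/1500 = 0.1113 → 11.1 m.u.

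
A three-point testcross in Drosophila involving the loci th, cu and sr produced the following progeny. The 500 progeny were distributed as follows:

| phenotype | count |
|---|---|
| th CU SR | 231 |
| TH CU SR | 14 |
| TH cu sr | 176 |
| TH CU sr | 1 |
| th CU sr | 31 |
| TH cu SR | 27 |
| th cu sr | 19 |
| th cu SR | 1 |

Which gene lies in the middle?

cu

The two most frequent reciprocal classes, th CU SR and TH cu sr, are the parental types, so the F1 was th CU SR / TH cu sr.
The two rarest classes, th cu SR and TH CU sr, are the double crossovers. Comparing them with the parentals, only the cu allele has switched, so cu is the middle locus and the order is sr – cu – th.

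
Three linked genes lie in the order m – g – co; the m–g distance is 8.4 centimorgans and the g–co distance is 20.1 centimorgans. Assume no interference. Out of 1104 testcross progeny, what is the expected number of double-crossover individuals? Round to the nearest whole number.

Map distances give recombination frequencies of 0.084 and 0.201 for the two intervals.
With no interference, expected double-crossover frequency = 0.084 × 0.201 = 0.01688.
Expected number = 0.01688 × 1104 = 18.64 ≈ 19.

19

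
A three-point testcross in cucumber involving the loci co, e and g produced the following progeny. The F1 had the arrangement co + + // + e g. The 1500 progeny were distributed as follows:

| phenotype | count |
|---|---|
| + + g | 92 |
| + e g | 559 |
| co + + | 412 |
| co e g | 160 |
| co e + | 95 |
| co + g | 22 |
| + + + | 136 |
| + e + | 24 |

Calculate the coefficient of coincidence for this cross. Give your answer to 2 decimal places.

0.87

The two rarest classes, co + g and + e +, are the double crossovers. Comparing them with the parentals, only the g allele has switched, so g is the middle locus and the order is co – g – e.
co–g: (296 + 46)/1500 = 0.2280; g–e: (187 + 46)/1500 = 0.1553.
Expected DCO frequency = 0.2280 × 0.1553 ≈ 0.03541; observed = 46/1500 ≈ 0.03067.
Coefficient of coincidence = 0.03067/0.03541 ≈ 0.87.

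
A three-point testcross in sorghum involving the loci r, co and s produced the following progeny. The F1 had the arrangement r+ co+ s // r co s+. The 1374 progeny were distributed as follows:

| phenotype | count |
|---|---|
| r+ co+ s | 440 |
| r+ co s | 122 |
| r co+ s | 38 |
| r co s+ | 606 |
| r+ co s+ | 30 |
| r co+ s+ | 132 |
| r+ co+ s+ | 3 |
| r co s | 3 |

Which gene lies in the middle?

The two rarest classes, r+ co+ s+ and r co s, are the double crossovers. Comparing them with the parentals, only the s allele has switched, so s is the middle locus and the order is r – s – co.

s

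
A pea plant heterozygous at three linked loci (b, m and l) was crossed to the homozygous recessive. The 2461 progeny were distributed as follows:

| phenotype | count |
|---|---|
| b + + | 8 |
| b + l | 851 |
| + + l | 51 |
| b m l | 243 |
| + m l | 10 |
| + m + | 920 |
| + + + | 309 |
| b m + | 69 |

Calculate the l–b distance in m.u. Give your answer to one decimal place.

The two most frequent reciprocal classes, + m + and b + l, are the parental types, so the F1 was + m + / b + l.
The two rarest classes, + m l and b + +, are the double crossovers. Comparing them with the parentals, only the l allele has switched, so l is the middle locus and the order is m – l – b.
Crossovers in the l–b interval produce the single-crossover classes b m + and + + l (69 + 51 = 120) plus the double crossovers (18).
RF(l–b) = (120 + 18) / 2461 = 138/2461 = 0.0561 → 5.6 m.u.

5.6 m.u.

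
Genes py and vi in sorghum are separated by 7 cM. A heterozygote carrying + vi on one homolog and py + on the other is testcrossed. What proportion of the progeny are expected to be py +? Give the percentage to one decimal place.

A map distance of 7 cM corresponds to a recombination frequency of 0.070.
The F1 is + vi / py +, so py + is a parental gamete class with expected frequency (1 − r)/2 = 0.930/2 = 0.4650.
That is 0.4650 = 46.5% of the progeny.

46.5%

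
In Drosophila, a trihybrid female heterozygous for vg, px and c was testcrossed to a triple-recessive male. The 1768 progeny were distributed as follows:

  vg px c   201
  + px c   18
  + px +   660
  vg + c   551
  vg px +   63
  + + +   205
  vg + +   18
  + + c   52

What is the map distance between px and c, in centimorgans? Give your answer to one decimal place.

25.0 centimorgans

The two most frequent reciprocal classes, + px + and vg + c, are the parental types, so the F1 was + px + / vg + c.
The two rarest classes, + px c and vg + +, are the double crossovers. Comparing them with the parentals, only the c allele has switched, so c is the middle locus and the order is vg – c – px.
Crossovers in the c–px interval produce the single-crossover classes + + + and vg px c (205 + 201 = 406) plus the double crossovers (36).
RF(c–px) = (406 + 36) / 1768 = 442/1768 = 0.2500 → 25.0 centimorgans.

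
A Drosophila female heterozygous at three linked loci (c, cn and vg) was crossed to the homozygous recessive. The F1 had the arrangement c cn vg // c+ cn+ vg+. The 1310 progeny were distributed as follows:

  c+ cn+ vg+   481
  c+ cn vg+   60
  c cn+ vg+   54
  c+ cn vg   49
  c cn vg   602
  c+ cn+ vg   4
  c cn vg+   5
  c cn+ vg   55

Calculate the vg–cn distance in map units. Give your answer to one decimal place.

The two rarest classes, c cn vg+ and c+ cn+ vg, are the double crossovers. Comparing them with the parentals, only the vg allele has switched, so vg is the middle locus and the order is cn – vg – c.
Crossovers in the cn–vg interval produce the single-crossover classes c cn+ vg and c+ cn vg+ (55 + 60 = 115) plus the double crossovers (9).
RF(cn–vg) = (115 + 9) / 1310 = 124/1310 = 0.0947 → 9.5 map units.

9.5 map units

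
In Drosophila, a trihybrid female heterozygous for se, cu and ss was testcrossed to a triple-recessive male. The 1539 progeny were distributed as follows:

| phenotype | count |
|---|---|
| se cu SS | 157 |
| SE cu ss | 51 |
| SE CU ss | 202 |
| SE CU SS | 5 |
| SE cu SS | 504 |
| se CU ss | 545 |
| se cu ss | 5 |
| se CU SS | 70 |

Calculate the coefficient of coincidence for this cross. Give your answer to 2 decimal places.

The two most frequent reciprocal classes, SE cu SS and se CU ss, are the parental types, so the F1 was SE cu SS / se CU ss.
The two rarest classes, SE CU SS and se cu ss, are the double crossovers. Comparing them with the parentals, only the cu allele has switched, so cu is the middle locus and the order is ss – cu – se.
ss–cu: (121 + 10)/1539 = 0.0851; cu–se: (359 + 10)/1539 = 0.2398.
Expected DCO frequency = 0.0851 × 0.2398 ≈ 0.02041; observed = 10/1539 ≈ 0.00650.
Coefficient of coincidence = 0.00650/0.02041 ≈ 0.32.

0.32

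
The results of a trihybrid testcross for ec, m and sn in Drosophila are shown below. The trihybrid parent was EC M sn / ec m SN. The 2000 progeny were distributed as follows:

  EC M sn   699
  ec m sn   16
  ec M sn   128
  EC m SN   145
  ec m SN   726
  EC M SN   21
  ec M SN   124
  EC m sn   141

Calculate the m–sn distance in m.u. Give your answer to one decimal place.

15.1 m.u.

The two rarest classes, EC M SN and ec m sn, are the double crossovers. Comparing them with the parentals, only the sn allele has switched, so sn is the middle locus and the order is ec – sn – m.
Crossovers in the sn–m interval produce the single-crossover classes EC m sn and ec M SN (141 + 124 = 265) plus the double crossovers (37).
RF(sn–m) = (265 + 37) / 2000 = 302/2000 = 0.1510 → 15.1 m.u.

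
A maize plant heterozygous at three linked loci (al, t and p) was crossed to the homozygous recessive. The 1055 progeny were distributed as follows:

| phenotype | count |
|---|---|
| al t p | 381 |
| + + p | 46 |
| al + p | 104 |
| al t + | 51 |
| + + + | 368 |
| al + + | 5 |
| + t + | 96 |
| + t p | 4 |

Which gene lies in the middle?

The two most frequent reciprocal classes, + + + and al t p, are the parental types, so the F1 was + + + / al t p.
The two rarest classes, al + + and + t p, are the double crossovers. Comparing them with the parentals, only the al allele has switched, so al is the middle locus and the order is p – al – t.

al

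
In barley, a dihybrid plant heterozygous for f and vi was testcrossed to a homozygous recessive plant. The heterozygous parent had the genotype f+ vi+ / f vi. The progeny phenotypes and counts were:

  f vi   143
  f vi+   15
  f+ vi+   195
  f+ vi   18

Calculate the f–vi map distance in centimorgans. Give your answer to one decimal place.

8.9 centimorgans

The recombinant classes are f+ vi and f vi+: 18 + 15 = 33.
Recombination frequency = 33/371 = 0.0889 ≈ 8.9%, i.e. 8.9 centimorgans.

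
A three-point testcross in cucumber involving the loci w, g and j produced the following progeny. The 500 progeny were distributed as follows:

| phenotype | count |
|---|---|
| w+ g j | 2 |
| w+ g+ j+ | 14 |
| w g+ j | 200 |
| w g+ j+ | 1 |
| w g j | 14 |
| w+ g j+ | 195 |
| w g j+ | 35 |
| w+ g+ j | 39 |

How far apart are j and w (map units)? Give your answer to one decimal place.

15.4 map units

The two most frequent reciprocal classes, w+ g j+ and w g+ j, are the parental types, so the F1 was w+ g j+ / w g+ j.
The two rarest classes, w+ g j and w g+ j+, are the double crossovers. Comparing them with the parentals, only the j allele has switched, so j is the middle locus and the order is w – j – g.
Crossovers in the w–j interval produce the single-crossover classes w g j+ and w+ g+ j (35 + 39 = 74) plus the double crossovers (3).
RF(w–j) = (74 + 3) / 500 = 77/500 = 0.1540 → 15.4 map units.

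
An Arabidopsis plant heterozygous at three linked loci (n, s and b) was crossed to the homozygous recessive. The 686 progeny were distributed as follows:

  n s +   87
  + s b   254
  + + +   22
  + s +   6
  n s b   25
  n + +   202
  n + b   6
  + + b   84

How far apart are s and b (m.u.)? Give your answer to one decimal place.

26.7 m.u.

The two most frequent reciprocal classes, + s b and n + +, are the parental types, so the F1 was + s b / n + +.
The two rarest classes, + s + and n + b, are the double crossovers. Comparing them with the parentals, only the b allele has switched, so b is the middle locus and the order is s – b – n.
Crossovers in the s–b interval produce the single-crossover classes + + b and n s + (84 + 87 = 171) plus the double crossovers (12).
RF(s–b) = (171 + 12) / 686 = 183/686 = 0.2668 → 26.7 m.u.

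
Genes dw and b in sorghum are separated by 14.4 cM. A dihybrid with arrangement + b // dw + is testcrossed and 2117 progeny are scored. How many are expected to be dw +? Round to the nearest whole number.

906

A map distance of 14.4 cM corresponds to a recombination frequency of 0.144.
The F1 is + b / dw +, so dw + is a parental gamete class with expected frequency (1 − r)/2 = 0.856/2 = 0.4280.
Expected number = 0.4280 × 2117 = 906.08 ≈ 906.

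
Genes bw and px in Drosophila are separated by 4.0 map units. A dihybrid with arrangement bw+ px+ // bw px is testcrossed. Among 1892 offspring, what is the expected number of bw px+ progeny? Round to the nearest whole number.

38

A map distance of 4.0 map units corresponds to a recombination frequency of 0.040.
The F1 is bw+ px+ / bw px, so bw px+ is a recombinant gamete class with expected frequency r/2 = 0.040/2 = 0.0200.
Expected number = 0.0200 × 1892 = 37.84 ≈ 38.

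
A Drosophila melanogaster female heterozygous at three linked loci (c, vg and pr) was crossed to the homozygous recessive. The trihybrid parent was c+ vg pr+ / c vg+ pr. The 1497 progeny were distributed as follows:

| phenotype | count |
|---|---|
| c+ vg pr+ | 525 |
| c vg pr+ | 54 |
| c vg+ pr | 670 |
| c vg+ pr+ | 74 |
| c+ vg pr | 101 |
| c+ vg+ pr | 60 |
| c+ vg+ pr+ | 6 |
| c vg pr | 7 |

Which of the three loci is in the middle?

The two rarest classes, c+ vg+ pr+ and c vg pr, are the double crossovers. Comparing them with the parentals, only the vg allele has switched, so vg is the middle locus and the order is pr – vg – c.

vg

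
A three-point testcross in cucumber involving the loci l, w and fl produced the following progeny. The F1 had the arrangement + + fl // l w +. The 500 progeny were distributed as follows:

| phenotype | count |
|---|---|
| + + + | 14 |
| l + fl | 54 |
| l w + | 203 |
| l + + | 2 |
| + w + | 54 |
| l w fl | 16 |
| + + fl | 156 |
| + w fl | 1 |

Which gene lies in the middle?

w

The two rarest classes, + w fl and l + +, are the double crossovers. Comparing them with the parentals, only the w allele has switched, so w is the middle locus and the order is l – w – fl.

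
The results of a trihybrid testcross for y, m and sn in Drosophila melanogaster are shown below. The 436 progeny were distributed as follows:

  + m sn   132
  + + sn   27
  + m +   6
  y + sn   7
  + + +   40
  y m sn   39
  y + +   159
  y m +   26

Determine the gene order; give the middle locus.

sn

The two most frequent reciprocal classes, + m sn and y + +, are the parental types, so the F1 was + m sn / y + +.
The two rarest classes, + m + and y + sn, are the double crossovers. Comparing them with the parentals, only the sn allele has switched, so sn is the middle locus and the order is m – sn – y.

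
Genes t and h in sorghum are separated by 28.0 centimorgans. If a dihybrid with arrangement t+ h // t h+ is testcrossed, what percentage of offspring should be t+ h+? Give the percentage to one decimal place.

A map distance of 28.0 centimorgans corresponds to a recombination frequency of 0.280.
The F1 is t+ h / t h+, so t+ h+ is a recombinant gamete class with expected frequency r/2 = 0.280/2 = 0.1400.
That is 0.1400 = 14.0% of the progeny.

14.0%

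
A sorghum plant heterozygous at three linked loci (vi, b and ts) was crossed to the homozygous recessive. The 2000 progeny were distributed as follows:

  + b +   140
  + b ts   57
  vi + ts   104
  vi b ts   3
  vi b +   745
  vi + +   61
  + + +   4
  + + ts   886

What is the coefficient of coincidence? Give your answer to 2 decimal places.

The two most frequent reciprocal classes, + + ts and vi b +, are the parental types, so the F1 was + + ts / vi b +.
The two rarest classes, + + + and vi b ts, are the double crossovers. Comparing them with the parentals, only the ts allele has switched, so ts is the middle locus and the order is vi – ts – b.
vi–ts: (244 + 7)/2000 = 0.1255; ts–b: (118 + 7)/2000 = 0.0625.
Expected DCO frequency = 0.1255 × 0.0625 ≈ 0.00784; observed = 7/2000 ≈ 0.00350.
Coefficient of coincidence = 0.00350/0.00784 ≈ 0.45.

0.45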